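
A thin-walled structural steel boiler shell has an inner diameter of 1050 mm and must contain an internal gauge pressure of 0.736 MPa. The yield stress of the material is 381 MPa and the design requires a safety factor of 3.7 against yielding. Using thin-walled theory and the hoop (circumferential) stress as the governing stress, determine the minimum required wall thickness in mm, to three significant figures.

t = 3.75 mm

σ_allow = 381/3.7 = 103.0 MPa.
Hoop stress σ_h = pD/(2t), so t = pD/(2σ_allow) = 0.736×1050/(2×103.0) = 3.752 mm.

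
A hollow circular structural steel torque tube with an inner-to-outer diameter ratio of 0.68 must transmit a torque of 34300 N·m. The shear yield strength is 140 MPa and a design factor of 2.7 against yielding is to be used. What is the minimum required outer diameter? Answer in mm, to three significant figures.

d_o = 162 mm

τ_allow = 140/2.7 = 51.85 MPa.
For a hollow shaft τ = 16T/[πd_o³(1−k⁴)] with k = 0.68, so 1−k⁴ = 0.7862.
d_o³ = 16T/[π τ_allow (1−k⁴)] = 16×3.4300×10^7/(π×51.85×0.7862) = 4.285×10^6 mm³.
d_o = 162.4 mm.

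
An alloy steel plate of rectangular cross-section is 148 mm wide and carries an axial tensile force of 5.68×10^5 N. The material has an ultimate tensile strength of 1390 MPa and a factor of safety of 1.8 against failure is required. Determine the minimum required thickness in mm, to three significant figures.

σ_allow = 1390/1.8 = 772.2 MPa.
Required area A = F/σ_allow = 568000/772.2 = 735.5 mm².
t = A/w = 735.5/148 = 4.970 mm.

t = 4.97 mm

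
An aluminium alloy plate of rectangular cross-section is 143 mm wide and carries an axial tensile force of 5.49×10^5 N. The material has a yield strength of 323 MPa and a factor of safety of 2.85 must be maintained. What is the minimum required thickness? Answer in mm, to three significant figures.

σ_allow = 323/2.85 = 113.3 MPa.
Required area A = F/σ_allow = 549000/113.3 = 4844 mm².
t = A/w = 4844/143 = 33.87 mm.

t = 33.9 mm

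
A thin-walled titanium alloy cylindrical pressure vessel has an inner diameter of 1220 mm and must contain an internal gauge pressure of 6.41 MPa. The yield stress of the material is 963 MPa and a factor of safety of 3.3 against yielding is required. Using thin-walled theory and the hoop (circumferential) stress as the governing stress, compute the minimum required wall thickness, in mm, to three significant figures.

σ_allow = 963/3.3 = 291.8 MPa.
Hoop stress σ_h = pD/(2t), so t = pD/(2σ_allow) = 6.41×1220/(2×291.8) = 13.40 mm.

t = 13.4 mm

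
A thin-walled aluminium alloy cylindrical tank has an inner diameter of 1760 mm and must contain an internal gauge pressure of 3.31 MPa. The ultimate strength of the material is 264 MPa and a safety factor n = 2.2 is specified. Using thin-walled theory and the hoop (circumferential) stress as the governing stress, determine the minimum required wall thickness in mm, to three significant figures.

σ_allow = 264/2.2 = 120.0 MPa.
Hoop stress σ_h = pD/(2t), so t = pD/(2σ_allow) = 3.31×1760/(2×120.0) = 24.27 mm.

t = 24.3 mm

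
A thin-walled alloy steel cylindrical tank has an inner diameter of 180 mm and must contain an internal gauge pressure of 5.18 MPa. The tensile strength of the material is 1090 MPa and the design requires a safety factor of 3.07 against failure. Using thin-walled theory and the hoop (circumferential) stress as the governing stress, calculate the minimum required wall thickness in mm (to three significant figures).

t = 1.31 mm

σ_allow = 1090/3.07 = 355.0 MPa.
Hoop stress σ_h = pD/(2t), so t = pD/(2σ_allow) = 5.18×180/(2×355.0) = 1.313 mm.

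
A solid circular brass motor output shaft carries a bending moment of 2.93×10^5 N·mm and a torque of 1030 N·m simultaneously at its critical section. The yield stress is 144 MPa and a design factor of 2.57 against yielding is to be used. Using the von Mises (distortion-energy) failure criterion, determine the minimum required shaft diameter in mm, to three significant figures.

d = 55.5 mm

σ_allow = σ_y/n = 144/2.57 = 56.03 MPa.
For a solid shaft σ_b = 32M/(πd³) and τ = 16T/(πd³), so the von Mises stress is σ' = (16/πd³)·√(4M²+3T²).
√(4M²+3T²) = √(4×(293000)² + 3×(1.030×10^6)²) = 1.878×10^6 N·mm.
d³ = 16×1.878×10^6/(π×56.03) = 170700 mm³.
d = 55.47 mm.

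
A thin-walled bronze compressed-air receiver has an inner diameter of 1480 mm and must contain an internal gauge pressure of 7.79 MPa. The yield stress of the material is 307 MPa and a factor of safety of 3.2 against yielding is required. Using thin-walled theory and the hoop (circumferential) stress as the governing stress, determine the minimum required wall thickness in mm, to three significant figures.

σ_allow = 307/3.2 = 95.94 MPa.
Hoop stress σ_h = pD/(2t), so t = pD/(2σ_allow) = 7.79×1480/(2×95.94) = 60.09 mm.

t = 60.1 mm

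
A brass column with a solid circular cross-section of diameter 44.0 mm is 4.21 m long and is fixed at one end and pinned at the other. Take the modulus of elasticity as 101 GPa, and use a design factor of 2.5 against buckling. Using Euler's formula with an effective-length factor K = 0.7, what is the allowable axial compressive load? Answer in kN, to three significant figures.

I = πd⁴/64 = π×44.0⁴/64 = 184000 mm⁴.
Effective length L_e = KL = 0.7×4.21 m = 2947 mm.
Euler critical load P_cr = π²EI/L_e² = π²×101000×184000/2947² = 21120 N.
P_allow = P_cr/n = 21120/2.5 = 8447 N.

P_allow = 8.45 kN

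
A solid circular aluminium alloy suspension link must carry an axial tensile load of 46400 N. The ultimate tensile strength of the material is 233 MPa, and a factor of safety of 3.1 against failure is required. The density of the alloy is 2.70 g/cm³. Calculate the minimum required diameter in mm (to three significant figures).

Allowable stress σ_allow = 233/3.1 = 75.16 MPa.
Required area A = F/σ_allow = 46400/75.16 = 617.3 mm².
A = πd²/4 → d = √(4A/π) = 28.04 mm.

d = 28.0 mm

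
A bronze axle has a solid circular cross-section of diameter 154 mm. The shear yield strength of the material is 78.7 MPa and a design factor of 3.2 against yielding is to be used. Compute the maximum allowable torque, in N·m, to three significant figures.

τ_allow = 78.7/3.2 = 24.59 MPa.
For a solid shaft T_allow = τ_allow·πd³/16; πd³/16 = π×154³/16 = 717100 mm³.
T_allow = 24.59×717100 = 1.764×10^7 N·mm = 17640 N·m.

T_allow = 17600 N·m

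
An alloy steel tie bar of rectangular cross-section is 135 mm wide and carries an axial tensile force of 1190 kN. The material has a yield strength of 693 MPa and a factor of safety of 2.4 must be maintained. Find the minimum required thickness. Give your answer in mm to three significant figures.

t = 30.5 mm

σ_allow = 693/2.4 = 288.8 MPa.
Required area A = F/σ_allow = 1190000/288.8 = 4121 mm².
t = A/w = 4121/135 = 30.53 mm.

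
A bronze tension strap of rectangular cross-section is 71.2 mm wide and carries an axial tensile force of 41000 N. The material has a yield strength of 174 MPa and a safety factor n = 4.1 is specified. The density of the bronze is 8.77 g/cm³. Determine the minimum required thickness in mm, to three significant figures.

σ_allow = 174/4.1 = 42.44 MPa.
Required area A = F/σ_allow = 41000/42.44 = 966.1 mm².
t = A/w = 966.1/71.2 = 13.57 mm.

t = 13.6 mm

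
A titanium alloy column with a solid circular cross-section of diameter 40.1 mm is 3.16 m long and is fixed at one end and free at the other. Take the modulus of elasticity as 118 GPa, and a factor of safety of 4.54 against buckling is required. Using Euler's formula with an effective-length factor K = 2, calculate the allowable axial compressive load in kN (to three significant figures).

P_allow = 0.815 kN

I = πd⁴/64 = π×40.1⁴/64 = 126900 mm⁴.
Effective length L_e = KL = 2×3.16 m = 6320 mm.
Euler critical load P_cr = π²EI/L_e² = π²×118000×126900/6320² = 3701 N.
P_allow = P_cr/n = 3701/4.54 = 815.2 N.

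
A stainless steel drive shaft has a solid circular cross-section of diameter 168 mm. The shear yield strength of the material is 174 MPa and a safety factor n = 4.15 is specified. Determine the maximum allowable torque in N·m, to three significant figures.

τ_allow = 174/4.15 = 41.93 MPa.
For a solid shaft T_allow = τ_allow·πd³/16; πd³/16 = π×168³/16 = 931000 mm³.
T_allow = 41.93×931000 = 3.904×10^7 N·mm = 39040 N·m.

T_allow = 39000 N·m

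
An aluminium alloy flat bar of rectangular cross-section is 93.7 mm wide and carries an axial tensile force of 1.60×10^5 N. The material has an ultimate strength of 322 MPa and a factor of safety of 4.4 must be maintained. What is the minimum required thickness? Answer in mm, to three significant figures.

t = 23.3 mm

σ_allow = 322/4.4 = 73.18 MPa.
Required area A = F/σ_allow = 160000/73.18 = 2186 mm².
t = A/w = 2186/93.7 = 23.33 mm.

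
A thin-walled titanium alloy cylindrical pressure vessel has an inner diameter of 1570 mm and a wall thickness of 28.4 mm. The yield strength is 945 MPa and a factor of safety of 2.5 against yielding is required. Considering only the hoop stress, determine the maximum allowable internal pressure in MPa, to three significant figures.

σ_allow = 945/2.5 = 378.0 MPa.
σ_h = pD/(2t) → p_allow = 2σ_allow t/D = 2×378.0×28.4/1570 = 13.68 MPa.

p_allow = 13.7 MPa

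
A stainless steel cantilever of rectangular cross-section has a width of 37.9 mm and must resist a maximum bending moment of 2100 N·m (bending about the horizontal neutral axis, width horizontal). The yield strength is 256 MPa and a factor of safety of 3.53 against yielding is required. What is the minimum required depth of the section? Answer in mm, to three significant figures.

σ_allow = 256/3.53 = 72.52 MPa.
For a rectangular section σ = 6M/(bh²), so h² = 6M/(b σ_allow) = 6×2100000/(37.9×72.52) = 4584 mm².
h = 67.71 mm.

h = 67.7 mm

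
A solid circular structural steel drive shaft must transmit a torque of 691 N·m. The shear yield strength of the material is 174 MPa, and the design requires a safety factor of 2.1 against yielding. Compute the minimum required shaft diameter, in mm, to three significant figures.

Allowable shear stress τ_allow = 174/2.1 = 82.86 MPa.
For a solid shaft τ = 16T/(πd³), so d³ = 16T/(π τ_allow) = 16×691000/(π×82.86) = 42470 mm³.
d = (42470)^(1/3) = 34.89 mm.

d = 34.9 mm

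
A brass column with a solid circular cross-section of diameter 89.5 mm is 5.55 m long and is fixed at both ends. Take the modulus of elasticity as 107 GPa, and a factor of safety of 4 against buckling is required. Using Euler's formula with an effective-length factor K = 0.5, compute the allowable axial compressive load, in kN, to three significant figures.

P_allow = 108 kN

I = πd⁴/64 = π×89.5⁴/64 = 3.150×10^6 mm⁴.
Effective length L_e = KL = 0.5×5.55 m = 2775 mm.
Euler critical load P_cr = π²EI/L_e² = π²×107000×3.150×10^6/2775² = 431900 N.
P_allow = P_cr/n = 431900/4 = 108000 N.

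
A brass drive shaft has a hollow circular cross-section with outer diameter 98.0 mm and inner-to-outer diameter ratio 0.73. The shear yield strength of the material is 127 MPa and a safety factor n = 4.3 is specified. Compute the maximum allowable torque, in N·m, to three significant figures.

τ_allow = 127/4.3 = 29.53 MPa.
For a hollow shaft T_allow = τ_allow·πd_o³(1−k⁴)/16 with 1−k⁴ = 0.7160, so πd_o³(1−k⁴)/16 = 132300 mm³.
T_allow = 29.53×132300 = 3.908×10^6 N·mm = 3908 N·m.

T_allow = 3910 N·m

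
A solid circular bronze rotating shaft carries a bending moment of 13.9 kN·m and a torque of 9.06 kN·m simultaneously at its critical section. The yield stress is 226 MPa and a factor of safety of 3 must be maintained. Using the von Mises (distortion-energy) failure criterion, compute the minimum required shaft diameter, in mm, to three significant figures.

σ_allow = σ_y/n = 226/3 = 75.33 MPa.
For a solid shaft σ_b = 32M/(πd³) and τ = 16T/(πd³), so the von Mises stress is σ' = (16/πd³)·√(4M²+3T²).
√(4M²+3T²) = √(4×(1.390×10^7)² + 3×(9.060×10^6)²) = 3.192×10^7 N·mm.
d³ = 16×3.192×10^7/(π×75.33) = 2.158×10^6 mm³.
d = 129.2 mm.

d = 129 mm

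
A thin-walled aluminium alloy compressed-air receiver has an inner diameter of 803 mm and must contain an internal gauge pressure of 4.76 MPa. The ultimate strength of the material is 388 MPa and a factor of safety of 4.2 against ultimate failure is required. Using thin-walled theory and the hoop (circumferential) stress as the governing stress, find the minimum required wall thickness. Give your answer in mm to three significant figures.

σ_allow = 388/4.2 = 92.38 MPa.
Hoop stress σ_h = pD/(2t), so t = pD/(2σ_allow) = 4.76×803/(2×92.38) = 20.69 mm.

t = 20.7 mm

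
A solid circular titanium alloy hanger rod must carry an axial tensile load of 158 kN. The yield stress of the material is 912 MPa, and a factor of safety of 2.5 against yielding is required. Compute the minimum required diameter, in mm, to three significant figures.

d = 23.5 mm

Allowable stress σ_allow = 912/2.5 = 364.8 MPa.
Required area A = F/σ_allow = 158000/364.8 = 433.1 mm².
A = πd²/4 → d = √(4A/π) = 23.48 mm.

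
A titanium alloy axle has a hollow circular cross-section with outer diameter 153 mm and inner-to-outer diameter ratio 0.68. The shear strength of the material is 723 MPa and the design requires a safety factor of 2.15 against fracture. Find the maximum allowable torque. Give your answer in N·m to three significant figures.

T_allow = 1.86×10^5 N·m

τ_allow = 723/2.15 = 336.3 MPa.
For a hollow shaft T_allow = τ_allow·πd_o³(1−k⁴)/16 with 1−k⁴ = 0.7862, so πd_o³(1−k⁴)/16 = 552900 mm³.
T_allow = 336.3×552900 = 1.859×10^8 N·mm = 185900 N·m.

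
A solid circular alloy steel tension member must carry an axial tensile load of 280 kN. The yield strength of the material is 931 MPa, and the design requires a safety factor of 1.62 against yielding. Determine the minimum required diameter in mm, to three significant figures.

Allowable stress σ_allow = 931/1.62 = 574.7 MPa.
Required area A = F/σ_allow = 280000/574.7 = 487.2 mm².
A = πd²/4 → d = √(4A/π) = 24.91 mm.

d = 24.9 mm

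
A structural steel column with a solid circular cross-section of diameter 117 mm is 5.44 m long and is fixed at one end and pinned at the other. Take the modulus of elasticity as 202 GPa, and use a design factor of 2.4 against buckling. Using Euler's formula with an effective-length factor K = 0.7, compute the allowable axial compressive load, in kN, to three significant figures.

I = πd⁴/64 = π×117⁴/64 = 9.198×10^6 mm⁴.
Effective length L_e = KL = 0.7×5.44 m = 3808 mm.
Euler critical load P_cr = π²EI/L_e² = π²×202000×9.198×10^6/3808² = 1.265×10^6 N.
P_allow = P_cr/n = 1.265×10^6/2.4 = 526900 N.

P_allow = 527 kN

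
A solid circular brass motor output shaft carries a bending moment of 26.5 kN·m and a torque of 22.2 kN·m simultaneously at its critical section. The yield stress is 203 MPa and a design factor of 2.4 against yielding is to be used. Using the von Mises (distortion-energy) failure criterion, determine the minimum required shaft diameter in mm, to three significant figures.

σ_allow = σ_y/n = 203/2.4 = 84.58 MPa.
For a solid shaft σ_b = 32M/(πd³) and τ = 16T/(πd³), so the von Mises stress is σ' = (16/πd³)·√(4M²+3T²).
√(4M²+3T²) = √(4×(2.650×10^7)² + 3×(2.220×10^7)²) = 6.548×10^7 N·mm.
d³ = 16×6.548×10^7/(π×84.58) = 3.943×10^6 mm³.
d = 158.0 mm.

d = 158 mm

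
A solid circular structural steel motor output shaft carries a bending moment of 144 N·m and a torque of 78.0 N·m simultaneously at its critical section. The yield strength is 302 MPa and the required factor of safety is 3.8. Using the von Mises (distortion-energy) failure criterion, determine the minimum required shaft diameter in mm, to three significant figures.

d = 27.3 mm

σ_allow = σ_y/n = 302/3.8 = 79.47 MPa.
For a solid shaft σ_b = 32M/(πd³) and τ = 16T/(πd³), so the von Mises stress is σ' = (16/πd³)·√(4M²+3T²).
√(4M²+3T²) = √(4×(144000)² + 3×(78000)²) = 318100 N·mm.
d³ = 16×318100/(π×79.47) = 20390 mm³.
d = 27.32 mm.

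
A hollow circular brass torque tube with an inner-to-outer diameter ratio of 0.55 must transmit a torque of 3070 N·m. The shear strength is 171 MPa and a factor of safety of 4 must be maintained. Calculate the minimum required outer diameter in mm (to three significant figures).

τ_allow = 171/4 = 42.75 MPa.
For a hollow shaft τ = 16T/[πd_o³(1−k⁴)] with k = 0.55, so 1−k⁴ = 0.9085.
d_o³ = 16T/[π τ_allow (1−k⁴)] = 16×3070000/(π×42.75×0.9085) = 402600 mm³.
d_o = 73.84 mm.

d_o = 73.8 mm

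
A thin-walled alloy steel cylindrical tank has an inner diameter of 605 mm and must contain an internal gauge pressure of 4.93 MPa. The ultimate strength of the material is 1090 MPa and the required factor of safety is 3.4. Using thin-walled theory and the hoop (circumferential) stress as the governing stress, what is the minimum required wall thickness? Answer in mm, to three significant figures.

t = 4.65 mm

σ_allow = 1090/3.4 = 320.6 MPa.
Hoop stress σ_h = pD/(2t), so t = pD/(2σ_allow) = 4.93×605/(2×320.6) = 4.652 mm.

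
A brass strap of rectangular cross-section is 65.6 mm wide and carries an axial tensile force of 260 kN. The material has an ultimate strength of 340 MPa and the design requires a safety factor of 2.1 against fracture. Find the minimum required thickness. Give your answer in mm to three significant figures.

σ_allow = 340/2.1 = 161.9 MPa.
Required area A = F/σ_allow = 260000/161.9 = 1606 mm².
t = A/w = 1606/65.6 = 24.48 mm.

t = 24.5 mm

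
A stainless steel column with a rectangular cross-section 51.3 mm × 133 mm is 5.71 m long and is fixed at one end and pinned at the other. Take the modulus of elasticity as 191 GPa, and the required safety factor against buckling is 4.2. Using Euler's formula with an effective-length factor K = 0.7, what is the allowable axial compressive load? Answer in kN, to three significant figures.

Buckling occurs about the weak axis: I_min = h·b³/12 = 133×51.3³/12 = 1.496×10^6 mm⁴ (b = 51.3 mm is the smaller dimension).
Effective length L_e = KL = 0.7×5.71 m = 3997 mm.
Euler critical load P_cr = π²EI/L_e² = π²×191000×1.496×10^6/3997² = 176600 N.
P_allow = P_cr/n = 176600/4.2 = 42040 N.

P_allow = 42.0 kN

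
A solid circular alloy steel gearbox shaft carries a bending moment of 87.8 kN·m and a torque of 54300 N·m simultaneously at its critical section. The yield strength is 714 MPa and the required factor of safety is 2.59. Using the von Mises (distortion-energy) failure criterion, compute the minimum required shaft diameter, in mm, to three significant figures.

d = 154 mm

σ_allow = σ_y/n = 714/2.59 = 275.7 MPa.
For a solid shaft σ_b = 32M/(πd³) and τ = 16T/(πd³), so the von Mises stress is σ' = (16/πd³)·√(4M²+3T²).
√(4M²+3T²) = √(4×(8.780×10^7)² + 3×(5.430×10^7)²) = 1.992×10^8 N·mm.
d³ = 16×1.992×10^8/(π×275.7) = 3.680×10^6 mm³.
d = 154.4 mm.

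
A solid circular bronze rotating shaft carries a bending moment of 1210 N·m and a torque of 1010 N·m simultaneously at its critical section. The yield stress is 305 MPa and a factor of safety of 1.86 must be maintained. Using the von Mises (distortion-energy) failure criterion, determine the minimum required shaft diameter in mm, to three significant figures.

d = 45.3 mm

σ_allow = σ_y/n = 305/1.86 = 164.0 MPa.
For a solid shaft σ_b = 32M/(πd³) and τ = 16T/(πd³), so the von Mises stress is σ' = (16/πd³)·√(4M²+3T²).
√(4M²+3T²) = √(4×(1.210×10^6)² + 3×(1.010×10^6)²) = 2.986×10^6 N·mm.
d³ = 16×2.986×10^6/(π×164.0) = 92740 mm³.
d = 45.26 mm.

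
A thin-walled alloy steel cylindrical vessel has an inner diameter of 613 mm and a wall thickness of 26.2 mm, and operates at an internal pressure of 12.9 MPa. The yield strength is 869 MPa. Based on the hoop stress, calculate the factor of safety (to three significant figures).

n = 5.76

σ_h = pD/(2t) = 12.9×613/(2×26.2) = 150.9 MPa.
n = 869/150.9 = 5.758.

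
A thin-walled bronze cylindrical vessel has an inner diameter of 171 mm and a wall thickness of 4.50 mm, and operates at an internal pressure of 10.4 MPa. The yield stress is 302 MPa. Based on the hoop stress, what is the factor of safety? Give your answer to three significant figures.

σ_h = pD/(2t) = 10.4×171/(2×4.50) = 197.6 MPa.
n = 302/197.6 = 1.528.

n = 1.53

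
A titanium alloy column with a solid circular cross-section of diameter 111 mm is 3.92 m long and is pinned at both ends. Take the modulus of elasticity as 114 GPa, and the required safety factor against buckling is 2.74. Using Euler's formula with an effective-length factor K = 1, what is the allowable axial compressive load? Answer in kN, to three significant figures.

P_allow = 199 kN

I = πd⁴/64 = π×111⁴/64 = 7.452×10^6 mm⁴.
Effective length L_e = KL = 1×3.92 m = 3920 mm.
Euler critical load P_cr = π²EI/L_e² = π²×114000×7.452×10^6/3920² = 545600 N.
P_allow = P_cr/n = 545600/2.74 = 199100 N.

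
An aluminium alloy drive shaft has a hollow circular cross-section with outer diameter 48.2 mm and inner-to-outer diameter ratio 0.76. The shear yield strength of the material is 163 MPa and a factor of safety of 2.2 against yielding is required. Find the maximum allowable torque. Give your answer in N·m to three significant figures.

τ_allow = 163/2.2 = 74.09 MPa.
For a hollow shaft T_allow = τ_allow·πd_o³(1−k⁴)/16 with 1−k⁴ = 0.6664, so πd_o³(1−k⁴)/16 = 14650 mm³.
T_allow = 74.09×14650 = 1.086×10^6 N·mm = 1086 N·m.

T_allow = 1090 N·m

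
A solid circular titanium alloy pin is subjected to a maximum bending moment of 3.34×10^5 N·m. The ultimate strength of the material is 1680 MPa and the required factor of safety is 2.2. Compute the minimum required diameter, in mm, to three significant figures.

d = 165 mm

σ_allow = 1680/2.2 = 763.6 MPa.
For a solid circular section σ = 32M/(πd³), so d³ = 32M/(π σ_allow) = 32×3.3400×10^8/(π×763.6) = 4.455×10^6 mm³.
d = 164.5 mm.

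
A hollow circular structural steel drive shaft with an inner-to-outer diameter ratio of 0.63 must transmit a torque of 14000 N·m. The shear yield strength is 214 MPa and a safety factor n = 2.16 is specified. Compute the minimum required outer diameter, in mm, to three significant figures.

τ_allow = 214/2.16 = 99.07 MPa.
For a hollow shaft τ = 16T/[πd_o³(1−k⁴)] with k = 0.63, so 1−k⁴ = 0.8425.
d_o³ = 16T/[π τ_allow (1−k⁴)] = 16×1.4000×10^7/(π×99.07×0.8425) = 854200 mm³.
d_o = 94.88 mm.

d_o = 94.9 mm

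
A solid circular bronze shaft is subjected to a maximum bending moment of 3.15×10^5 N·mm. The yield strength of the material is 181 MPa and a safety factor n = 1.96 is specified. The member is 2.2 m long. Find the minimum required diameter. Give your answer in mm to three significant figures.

σ_allow = 181/1.96 = 92.35 MPa.
For a solid circular section σ = 32M/(πd³), so d³ = 32M/(π σ_allow) = 32×315000/(π×92.35) = 34740 mm³.
d = 32.63 mm.

d = 32.6 mm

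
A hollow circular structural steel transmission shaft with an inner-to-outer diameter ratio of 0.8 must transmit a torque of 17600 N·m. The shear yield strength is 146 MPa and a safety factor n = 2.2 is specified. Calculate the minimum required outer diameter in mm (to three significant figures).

τ_allow = 146/2.2 = 66.36 MPa.
For a hollow shaft τ = 16T/[πd_o³(1−k⁴)] with k = 0.8, so 1−k⁴ = 0.5904.
d_o³ = 16T/[π τ_allow (1−k⁴)] = 16×1.7600×10^7/(π×66.36×0.5904) = 2.288×10^6 mm³.
d_o = 131.8 mm.

d_o = 132 mm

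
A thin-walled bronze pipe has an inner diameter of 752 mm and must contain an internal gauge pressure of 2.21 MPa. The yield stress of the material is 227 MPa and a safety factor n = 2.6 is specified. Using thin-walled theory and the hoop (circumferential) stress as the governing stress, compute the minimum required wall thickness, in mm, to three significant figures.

σ_allow = 227/2.6 = 87.31 MPa.
Hoop stress σ_h = pD/(2t), so t = pD/(2σ_allow) = 2.21×752/(2×87.31) = 9.518 mm.

t = 9.52 mm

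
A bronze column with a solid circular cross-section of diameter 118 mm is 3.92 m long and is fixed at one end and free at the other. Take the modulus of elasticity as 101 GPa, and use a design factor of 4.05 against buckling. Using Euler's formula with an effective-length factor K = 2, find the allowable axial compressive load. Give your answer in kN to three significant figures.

I = πd⁴/64 = π×118⁴/64 = 9.517×10^6 mm⁴.
Effective length L_e = KL = 2×3.92 m = 7840 mm.
Euler critical load P_cr = π²EI/L_e² = π²×101000×9.517×10^6/7840² = 154300 N.
P_allow = P_cr/n = 154300/4.05 = 38110 N.

P_allow = 38.1 kN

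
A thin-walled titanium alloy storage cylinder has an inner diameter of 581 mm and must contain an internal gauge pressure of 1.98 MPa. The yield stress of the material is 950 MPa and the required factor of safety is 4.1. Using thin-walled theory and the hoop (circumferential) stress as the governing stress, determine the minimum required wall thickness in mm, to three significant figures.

σ_allow = 950/4.1 = 231.7 MPa.
Hoop stress σ_h = pD/(2t), so t = pD/(2σ_allow) = 1.98×581/(2×231.7) = 2.482 mm.

t = 2.48 mm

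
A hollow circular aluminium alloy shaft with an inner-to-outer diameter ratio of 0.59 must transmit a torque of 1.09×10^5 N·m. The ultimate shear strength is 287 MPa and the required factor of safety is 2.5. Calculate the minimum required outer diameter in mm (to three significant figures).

d_o = 177 mm

τ_allow = 287/2.5 = 114.8 MPa.
For a hollow shaft τ = 16T/[πd_o³(1−k⁴)] with k = 0.59, so 1−k⁴ = 0.8788.
d_o³ = 16T/[π τ_allow (1−k⁴)] = 16×1.0900×10^8/(π×114.8×0.8788) = 5.502×10^6 mm³.
d_o = 176.5 mm.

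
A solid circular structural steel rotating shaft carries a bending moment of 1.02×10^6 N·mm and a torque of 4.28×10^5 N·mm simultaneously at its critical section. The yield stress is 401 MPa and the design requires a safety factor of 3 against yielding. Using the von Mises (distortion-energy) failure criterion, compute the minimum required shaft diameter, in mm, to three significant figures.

σ_allow = σ_y/n = 401/3 = 133.7 MPa.
For a solid shaft σ_b = 32M/(πd³) and τ = 16T/(πd³), so the von Mises stress is σ' = (16/πd³)·√(4M²+3T²).
√(4M²+3T²) = √(4×(1.020×10^6)² + 3×(428000)²) = 2.171×10^6 N·mm.
d³ = 16×2.171×10^6/(π×133.7) = 82700 mm³.
d = 43.57 mm.

d = 43.6 mm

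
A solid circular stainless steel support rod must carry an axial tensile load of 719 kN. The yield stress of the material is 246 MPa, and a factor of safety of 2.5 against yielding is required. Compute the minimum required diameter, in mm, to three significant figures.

d = 96.5 mm

Allowable stress σ_allow = 246/2.5 = 98.40 MPa.
Required area A = F/σ_allow = 719000/98.40 = 7307 mm².
A = πd²/4 → d = √(4A/π) = 96.45 mm.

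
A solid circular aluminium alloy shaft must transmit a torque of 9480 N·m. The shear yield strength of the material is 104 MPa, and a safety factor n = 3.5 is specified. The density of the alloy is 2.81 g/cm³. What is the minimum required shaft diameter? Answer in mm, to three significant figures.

Allowable shear stress τ_allow = 104/3.5 = 29.71 MPa.
For a solid shaft τ = 16T/(πd³), so d³ = 16T/(π τ_allow) = 16×9480000/(π×29.71) = 1.625×10^6 mm³.
d = (1.625×10^6)^(1/3) = 117.6 mm.

d = 118 mm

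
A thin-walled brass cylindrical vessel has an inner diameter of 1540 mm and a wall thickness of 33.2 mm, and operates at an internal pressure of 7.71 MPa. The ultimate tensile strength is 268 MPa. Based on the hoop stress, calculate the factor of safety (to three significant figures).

σ_h = pD/(2t) = 7.71×1540/(2×33.2) = 178.8 MPa.
n = 268/178.8 = 1.499.

n = 1.50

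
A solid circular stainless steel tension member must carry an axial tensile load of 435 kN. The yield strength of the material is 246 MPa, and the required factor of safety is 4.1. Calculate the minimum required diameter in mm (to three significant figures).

Allowable stress σ_allow = 246/4.1 = 60.00 MPa.
Required area A = F/σ_allow = 435000/60.00 = 7250 mm².
A = πd²/4 → d = √(4A/π) = 96.08 mm.

d = 96.1 mm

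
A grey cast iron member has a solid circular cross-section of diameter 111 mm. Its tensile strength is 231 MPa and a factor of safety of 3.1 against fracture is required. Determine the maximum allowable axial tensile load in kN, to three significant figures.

σ_allow = 231/3.1 = 74.52 MPa.
A = πd²/4 = π×111²/4 = 9677 mm².
F_allow = σ_allow × A = 74.52×9677 = 721100 N.

F_allow = 721 kN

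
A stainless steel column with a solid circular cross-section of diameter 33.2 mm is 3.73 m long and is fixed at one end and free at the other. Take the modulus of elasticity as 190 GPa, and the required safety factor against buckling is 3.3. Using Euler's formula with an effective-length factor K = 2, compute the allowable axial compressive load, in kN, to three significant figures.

I = πd⁴/64 = π×33.2⁴/64 = 59640 mm⁴.
Effective length L_e = KL = 2×3.73 m = 7460 mm.
Euler critical load P_cr = π²EI/L_e² = π²×190000×59640/7460² = 2010 N.
P_allow = P_cr/n = 2010/3.3 = 609.0 N.

P_allow = 0.609 kN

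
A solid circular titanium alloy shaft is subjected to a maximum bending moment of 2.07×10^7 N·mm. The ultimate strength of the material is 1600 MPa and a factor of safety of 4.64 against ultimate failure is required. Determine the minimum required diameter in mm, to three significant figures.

d = 84.9 mm

σ_allow = 1600/4.64 = 344.8 MPa.
For a solid circular section σ = 32M/(πd³), so d³ = 32M/(π σ_allow) = 32×2.0700×10^7/(π×344.8) = 611500 mm³.
d = 84.88 mm.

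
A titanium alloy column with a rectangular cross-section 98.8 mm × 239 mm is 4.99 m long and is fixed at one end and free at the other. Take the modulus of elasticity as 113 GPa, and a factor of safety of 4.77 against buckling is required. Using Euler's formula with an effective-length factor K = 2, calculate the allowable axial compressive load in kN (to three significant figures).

Buckling occurs about the weak axis: I_min = h·b³/12 = 239×98.8³/12 = 1.921×10^7 mm⁴ (b = 98.8 mm is the smaller dimension).
Effective length L_e = KL = 2×4.99 m = 9980 mm.
Euler critical load P_cr = π²EI/L_e² = π²×113000×1.921×10^7/9980² = 215100 N.
P_allow = P_cr/n = 215100/4.77 = 45090 N.

P_allow = 45.1 kN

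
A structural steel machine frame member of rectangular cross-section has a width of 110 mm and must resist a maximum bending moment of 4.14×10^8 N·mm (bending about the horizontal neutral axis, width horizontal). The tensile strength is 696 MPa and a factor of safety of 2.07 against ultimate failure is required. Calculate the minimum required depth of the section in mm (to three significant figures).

σ_allow = 696/2.07 = 336.2 MPa.
For a rectangular section σ = 6M/(bh²), so h² = 6M/(b σ_allow) = 6×4.1400×10^8/(110×336.2) = 67160 mm².
h = 259.2 mm.

h = 259 mm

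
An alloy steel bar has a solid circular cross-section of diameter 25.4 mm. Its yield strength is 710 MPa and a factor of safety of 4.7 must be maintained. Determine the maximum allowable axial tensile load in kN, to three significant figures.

F_allow = 76.5 kN

σ_allow = 710/4.7 = 151.1 MPa.
A = πd²/4 = π×25.4²/4 = 506.7 mm².
F_allow = σ_allow × A = 151.1×506.7 = 76550 N.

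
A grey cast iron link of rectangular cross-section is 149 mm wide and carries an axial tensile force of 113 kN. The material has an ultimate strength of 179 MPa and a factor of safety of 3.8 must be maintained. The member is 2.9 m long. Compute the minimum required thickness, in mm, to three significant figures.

σ_allow = 179/3.8 = 47.11 MPa.
Required area A = F/σ_allow = 113000/47.11 = 2399 mm².
t = A/w = 2399/149 = 16.10 mm.

t = 16.1 mm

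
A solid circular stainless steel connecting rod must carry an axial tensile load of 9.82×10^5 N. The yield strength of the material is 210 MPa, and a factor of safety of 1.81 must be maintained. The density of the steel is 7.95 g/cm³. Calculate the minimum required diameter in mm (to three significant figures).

Allowable stress σ_allow = 210/1.81 = 116.0 MPa.
Required area A = F/σ_allow = 982000/116.0 = 8464 mm².
A = πd²/4 → d = √(4A/π) = 103.8 mm.

d = 104 mm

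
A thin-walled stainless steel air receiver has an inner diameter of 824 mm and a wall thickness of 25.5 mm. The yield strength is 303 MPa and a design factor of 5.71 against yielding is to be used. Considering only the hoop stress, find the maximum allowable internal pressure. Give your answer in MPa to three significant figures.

p_allow = 3.28 MPa

σ_allow = 303/5.71 = 53.06 MPa.
σ_h = pD/(2t) → p_allow = 2σ_allow t/D = 2×53.06×25.5/824 = 3.284 MPa.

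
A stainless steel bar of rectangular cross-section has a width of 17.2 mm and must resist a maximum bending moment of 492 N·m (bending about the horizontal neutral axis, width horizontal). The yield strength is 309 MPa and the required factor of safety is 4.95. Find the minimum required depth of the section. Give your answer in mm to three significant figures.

h = 52.4 mm

σ_allow = 309/4.95 = 62.42 MPa.
For a rectangular section σ = 6M/(bh²), so h² = 6M/(b σ_allow) = 6×492000/(17.2×62.42) = 2749 mm².
h = 52.43 mm.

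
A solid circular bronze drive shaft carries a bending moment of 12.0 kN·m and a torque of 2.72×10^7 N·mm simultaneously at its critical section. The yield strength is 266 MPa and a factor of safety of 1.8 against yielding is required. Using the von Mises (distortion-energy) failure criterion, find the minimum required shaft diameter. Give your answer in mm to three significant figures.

d = 122 mm

σ_allow = σ_y/n = 266/1.8 = 147.8 MPa.
For a solid shaft σ_b = 32M/(πd³) and τ = 16T/(πd³), so the von Mises stress is σ' = (16/πd³)·√(4M²+3T²).
√(4M²+3T²) = √(4×(1.200×10^7)² + 3×(2.720×10^7)²) = 5.287×10^7 N·mm.
d³ = 16×5.287×10^7/(π×147.8) = 1.822×10^6 mm³.
d = 122.1 mm.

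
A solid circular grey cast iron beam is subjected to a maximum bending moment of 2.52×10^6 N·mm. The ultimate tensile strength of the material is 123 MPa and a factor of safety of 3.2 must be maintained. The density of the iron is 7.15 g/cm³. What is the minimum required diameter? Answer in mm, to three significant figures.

d = 87.4 mm

σ_allow = 123/3.2 = 38.44 MPa.
For a solid circular section σ = 32M/(πd³), so d³ = 32M/(π σ_allow) = 32×2520000/(π×38.44) = 667800 mm³.
d = 87.41 mm.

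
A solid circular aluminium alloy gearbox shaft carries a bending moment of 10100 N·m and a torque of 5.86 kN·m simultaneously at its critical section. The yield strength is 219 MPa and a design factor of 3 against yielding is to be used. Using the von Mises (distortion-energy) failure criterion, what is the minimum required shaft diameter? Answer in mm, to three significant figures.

d = 116 mm

σ_allow = σ_y/n = 219/3 = 73.00 MPa.
For a solid shaft σ_b = 32M/(πd³) and τ = 16T/(πd³), so the von Mises stress is σ' = (16/πd³)·√(4M²+3T²).
√(4M²+3T²) = √(4×(1.010×10^7)² + 3×(5.860×10^6)²) = 2.261×10^7 N·mm.
d³ = 16×2.261×10^7/(π×73.00) = 1.577×10^6 mm³.
d = 116.4 mm.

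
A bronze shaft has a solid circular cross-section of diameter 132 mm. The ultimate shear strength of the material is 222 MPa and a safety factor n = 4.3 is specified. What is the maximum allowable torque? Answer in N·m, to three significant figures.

τ_allow = 222/4.3 = 51.63 MPa.
For a solid shaft T_allow = τ_allow·πd³/16; πd³/16 = π×132³/16 = 451600 mm³.
T_allow = 51.63×451600 = 2.332×10^7 N·mm = 23320 N·m.

T_allow = 23300 N·m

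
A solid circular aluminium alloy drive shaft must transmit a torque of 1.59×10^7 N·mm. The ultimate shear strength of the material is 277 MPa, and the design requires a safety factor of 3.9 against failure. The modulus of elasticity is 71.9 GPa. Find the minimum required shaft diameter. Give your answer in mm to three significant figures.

Allowable shear stress τ_allow = 277/3.9 = 71.03 MPa.
For a solid shaft τ = 16T/(πd³), so d³ = 16T/(π τ_allow) = 16×1.5900×10^7/(π×71.03) = 1.140×10^6 mm³.
d = (1.140×10^6)^(1/3) = 104.5 mm.

d = 104 mm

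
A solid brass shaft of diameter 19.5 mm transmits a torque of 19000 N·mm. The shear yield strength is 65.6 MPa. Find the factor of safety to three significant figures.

n = 5.03

τ = 16T/(πd³) = 16×19000/(π×19.5³) = 13.05 MPa.
n = τ_limit/τ = 65.6/13.05 = 5.027.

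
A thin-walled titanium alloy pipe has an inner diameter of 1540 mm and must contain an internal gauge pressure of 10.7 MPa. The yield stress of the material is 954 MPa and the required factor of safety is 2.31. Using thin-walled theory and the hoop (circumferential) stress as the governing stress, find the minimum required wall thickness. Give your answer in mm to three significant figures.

t = 19.9 mm

σ_allow = 954/2.31 = 413.0 MPa.
Hoop stress σ_h = pD/(2t), so t = pD/(2σ_allow) = 10.7×1540/(2×413.0) = 19.95 mm.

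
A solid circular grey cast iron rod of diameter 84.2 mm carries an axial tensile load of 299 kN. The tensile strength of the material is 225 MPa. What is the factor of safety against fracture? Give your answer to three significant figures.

n = 4.19

A = πd²/4 = 5568 mm².
σ = F/A = 299000/5568 = 53.70 MPa.
n = 225/53.70 = 4.190.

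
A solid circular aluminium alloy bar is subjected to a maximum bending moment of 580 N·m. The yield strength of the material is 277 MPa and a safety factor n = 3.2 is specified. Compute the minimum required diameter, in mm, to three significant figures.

σ_allow = 277/3.2 = 86.56 MPa.
For a solid circular section σ = 32M/(πd³), so d³ = 32M/(π σ_allow) = 32×580000/(π×86.56) = 68250 mm³.
d = 40.87 mm.

d = 40.9 mm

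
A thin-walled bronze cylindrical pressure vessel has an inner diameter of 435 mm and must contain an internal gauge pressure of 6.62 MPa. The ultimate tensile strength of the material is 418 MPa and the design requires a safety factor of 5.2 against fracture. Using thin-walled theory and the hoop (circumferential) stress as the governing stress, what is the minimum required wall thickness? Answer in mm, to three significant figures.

σ_allow = 418/5.2 = 80.38 MPa.
Hoop stress σ_h = pD/(2t), so t = pD/(2σ_allow) = 6.62×435/(2×80.38) = 17.91 mm.

t = 17.9 mm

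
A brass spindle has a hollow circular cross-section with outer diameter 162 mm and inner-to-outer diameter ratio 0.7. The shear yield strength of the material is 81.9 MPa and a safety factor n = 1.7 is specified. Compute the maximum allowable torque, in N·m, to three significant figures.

T_allow = 30600 N·m

τ_allow = 81.9/1.7 = 48.18 MPa.
For a hollow shaft T_allow = τ_allow·πd_o³(1−k⁴)/16 with 1−k⁴ = 0.7599, so πd_o³(1−k⁴)/16 = 634400 mm³.
T_allow = 48.18×634400 = 3.056×10^7 N·mm = 30560 N·m.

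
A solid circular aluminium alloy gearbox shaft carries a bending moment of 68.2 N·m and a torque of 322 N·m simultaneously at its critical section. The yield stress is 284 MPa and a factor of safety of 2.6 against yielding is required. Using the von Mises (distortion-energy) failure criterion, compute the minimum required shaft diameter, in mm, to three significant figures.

d = 29.9 mm

σ_allow = σ_y/n = 284/2.6 = 109.2 MPa.
For a solid shaft σ_b = 32M/(πd³) and τ = 16T/(πd³), so the von Mises stress is σ' = (16/πd³)·√(4M²+3T²).
√(4M²+3T²) = √(4×(68200)² + 3×(322000)²) = 574200 N·mm.
d³ = 16×574200/(π×109.2) = 26770 mm³.
d = 29.91 mm.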